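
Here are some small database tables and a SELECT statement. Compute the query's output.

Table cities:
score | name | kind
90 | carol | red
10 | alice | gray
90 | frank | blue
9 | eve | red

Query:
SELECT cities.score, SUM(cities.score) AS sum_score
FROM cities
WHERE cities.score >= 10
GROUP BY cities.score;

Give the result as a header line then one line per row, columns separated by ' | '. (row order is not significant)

== RESULT ==
cities.score | sum_score
90 | 180
10 | 10

Derivation:
After WHERE (3 rows):
cities.score | cities.name | cities.kind
90 | carol | red
10 | alice | gray
90 | frank | blue
After GROUP BY (2 rows):
cities.score | sum_score
90 | 180
10 | 10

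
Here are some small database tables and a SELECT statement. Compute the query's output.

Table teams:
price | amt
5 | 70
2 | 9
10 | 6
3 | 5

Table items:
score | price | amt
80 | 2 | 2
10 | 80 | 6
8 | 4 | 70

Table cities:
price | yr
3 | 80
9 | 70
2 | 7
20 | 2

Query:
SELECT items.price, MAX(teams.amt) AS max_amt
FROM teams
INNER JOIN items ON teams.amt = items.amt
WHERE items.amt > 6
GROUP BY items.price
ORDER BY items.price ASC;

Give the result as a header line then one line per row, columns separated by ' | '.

After JOIN items (2 rows):
teams.price | teams.amt | items.score | items.price | items.amt
5 | 70 | 8 | 4 | 70
10 | 6 | 10 | 80 | 6
After WHERE (1 rows):
teams.price | teams.amt | items.score | items.price | items.amt
5 | 70 | 8 | 4 | 70
After GROUP BY (1 rows):
items.price | max_amt
4 | 70
After ORDER BY (1 rows):
items.price | max_amt
4 | 70

== RESULT ==
items.price | max_amt
4 | 70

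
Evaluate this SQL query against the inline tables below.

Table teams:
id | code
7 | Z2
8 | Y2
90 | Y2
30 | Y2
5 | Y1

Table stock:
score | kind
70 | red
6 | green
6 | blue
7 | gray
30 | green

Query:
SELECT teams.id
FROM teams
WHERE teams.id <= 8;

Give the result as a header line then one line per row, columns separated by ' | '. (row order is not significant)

== RESULT ==
teams.id
7
8
5

Derivation:
After WHERE (3 rows):
teams.id | teams.code
7 | Z2
8 | Y2
5 | Y1
After SELECT (3 rows):
teams.id
7
8
5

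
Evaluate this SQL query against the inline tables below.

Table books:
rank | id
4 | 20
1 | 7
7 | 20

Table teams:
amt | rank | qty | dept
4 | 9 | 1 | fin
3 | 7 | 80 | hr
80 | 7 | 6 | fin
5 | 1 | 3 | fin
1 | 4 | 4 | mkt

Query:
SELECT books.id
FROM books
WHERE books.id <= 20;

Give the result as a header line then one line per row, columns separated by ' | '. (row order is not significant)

== RESULT ==
books.id
20
7
20

Derivation:
After WHERE (3 rows):
books.rank | books.id
4 | 20
1 | 7
7 | 20
After SELECT (3 rows):
books.id
20
7
20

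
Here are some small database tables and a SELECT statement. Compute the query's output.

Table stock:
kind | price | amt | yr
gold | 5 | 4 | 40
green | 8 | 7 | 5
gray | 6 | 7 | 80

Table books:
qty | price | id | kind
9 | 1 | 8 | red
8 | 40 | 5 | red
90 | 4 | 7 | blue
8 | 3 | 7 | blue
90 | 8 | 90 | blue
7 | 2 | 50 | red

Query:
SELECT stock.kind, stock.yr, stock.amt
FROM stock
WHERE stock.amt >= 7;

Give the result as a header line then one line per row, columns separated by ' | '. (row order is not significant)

After WHERE (2 rows):
stock.kind | stock.price | stock.amt | stock.yr
green | 8 | 7 | 5
gray | 6 | 7 | 80
After SELECT (2 rows):
stock.kind | stock.yr | stock.amt
green | 5 | 7
gray | 80 | 7

== RESULT ==
stock.kind | stock.yr | stock.amt
green | 5 | 7
gray | 80 | 7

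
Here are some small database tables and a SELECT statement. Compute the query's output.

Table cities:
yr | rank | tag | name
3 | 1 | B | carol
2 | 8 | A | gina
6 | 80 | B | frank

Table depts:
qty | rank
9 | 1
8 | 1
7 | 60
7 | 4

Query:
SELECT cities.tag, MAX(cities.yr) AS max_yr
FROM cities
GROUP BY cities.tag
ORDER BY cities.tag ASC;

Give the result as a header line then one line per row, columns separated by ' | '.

== RESULT ==
cities.tag | max_yr
A | 2
B | 6

Derivation:
After GROUP BY (2 rows):
cities.tag | max_yr
B | 6
A | 2
After ORDER BY (2 rows):
cities.tag | max_yr
A | 2
B | 6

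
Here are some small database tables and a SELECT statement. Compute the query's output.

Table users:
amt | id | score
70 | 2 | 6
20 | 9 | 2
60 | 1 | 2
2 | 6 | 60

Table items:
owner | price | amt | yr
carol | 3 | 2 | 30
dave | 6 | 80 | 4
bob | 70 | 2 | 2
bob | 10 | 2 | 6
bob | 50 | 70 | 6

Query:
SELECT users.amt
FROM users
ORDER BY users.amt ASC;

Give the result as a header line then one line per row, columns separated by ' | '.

After SELECT (4 rows):
users.amt
70
20
60
2
After ORDER BY (4 rows):
users.amt
2
20
60
70

== RESULT ==
users.amt
2
20
60
70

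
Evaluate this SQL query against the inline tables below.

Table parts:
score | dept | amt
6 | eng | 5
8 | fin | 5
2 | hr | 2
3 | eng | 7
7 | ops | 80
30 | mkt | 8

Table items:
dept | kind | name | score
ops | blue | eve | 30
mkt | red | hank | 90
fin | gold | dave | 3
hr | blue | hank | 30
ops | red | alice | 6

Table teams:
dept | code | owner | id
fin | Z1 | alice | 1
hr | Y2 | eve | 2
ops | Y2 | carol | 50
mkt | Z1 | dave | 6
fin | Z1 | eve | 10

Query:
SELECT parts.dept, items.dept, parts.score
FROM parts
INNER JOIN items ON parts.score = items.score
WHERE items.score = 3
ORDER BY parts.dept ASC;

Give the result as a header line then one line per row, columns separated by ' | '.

== RESULT ==
parts.dept | items.dept | parts.score
eng | fin | 3

Derivation:
After JOIN items (4 rows):
parts.score | parts.dept | parts.amt | items.dept | items.kind | items.name | items.score
6 | eng | 5 | ops | red | alice | 6
3 | eng | 7 | fin | gold | dave | 3
30 | mkt | 8 | ops | blue | eve | 30
30 | mkt | 8 | hr | blue | hank | 30
After WHERE (1 rows):
parts.score | parts.dept | parts.amt | items.dept | items.kind | items.name | items.score
3 | eng | 7 | fin | gold | dave | 3
After SELECT (1 rows):
parts.dept | items.dept | parts.score
eng | fin | 3
After ORDER BY (1 rows):
parts.dept | items.dept | parts.score
eng | fin | 3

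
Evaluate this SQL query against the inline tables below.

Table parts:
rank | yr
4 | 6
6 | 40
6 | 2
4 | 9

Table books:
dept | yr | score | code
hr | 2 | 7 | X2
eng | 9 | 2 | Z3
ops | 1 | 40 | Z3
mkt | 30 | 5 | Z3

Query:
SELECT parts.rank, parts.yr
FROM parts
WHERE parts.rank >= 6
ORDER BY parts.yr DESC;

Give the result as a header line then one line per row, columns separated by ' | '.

== RESULT ==
parts.rank | parts.yr
6 | 40
6 | 2

Derivation:
After WHERE (2 rows):
parts.rank | parts.yr
6 | 40
6 | 2
After SELECT (2 rows):
parts.rank | parts.yr
6 | 40
6 | 2
After ORDER BY (2 rows):
parts.rank | parts.yr
6 | 40
6 | 2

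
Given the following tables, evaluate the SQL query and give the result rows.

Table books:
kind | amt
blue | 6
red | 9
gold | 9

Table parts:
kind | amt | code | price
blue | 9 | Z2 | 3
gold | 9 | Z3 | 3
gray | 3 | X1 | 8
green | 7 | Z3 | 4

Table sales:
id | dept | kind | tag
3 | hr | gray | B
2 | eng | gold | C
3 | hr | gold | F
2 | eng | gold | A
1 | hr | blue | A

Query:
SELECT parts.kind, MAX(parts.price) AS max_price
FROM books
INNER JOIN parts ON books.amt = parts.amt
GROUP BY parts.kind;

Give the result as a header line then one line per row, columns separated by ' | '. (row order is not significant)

== RESULT ==
parts.kind | max_price
blue | 3
gold | 3

Derivation:
After JOIN parts (4 rows):
books.kind | books.amt | parts.kind | parts.amt | parts.code | parts.price
red | 9 | blue | 9 | Z2 | 3
red | 9 | gold | 9 | Z3 | 3
gold | 9 | blue | 9 | Z2 | 3
gold | 9 | gold | 9 | Z3 | 3
After GROUP BY (2 rows):
parts.kind | max_price
blue | 3
gold | 3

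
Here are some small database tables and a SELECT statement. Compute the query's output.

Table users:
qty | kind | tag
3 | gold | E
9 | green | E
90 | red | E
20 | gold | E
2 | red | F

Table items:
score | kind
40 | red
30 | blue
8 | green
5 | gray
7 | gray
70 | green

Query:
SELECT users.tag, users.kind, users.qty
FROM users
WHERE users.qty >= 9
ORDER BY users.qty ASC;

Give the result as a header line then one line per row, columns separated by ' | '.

After WHERE (3 rows):
users.qty | users.kind | users.tag
9 | green | E
90 | red | E
20 | gold | E
After SELECT (3 rows):
users.tag | users.kind | users.qty
E | green | 9
E | red | 90
E | gold | 20
After ORDER BY (3 rows):
users.tag | users.kind | users.qty
E | green | 9
E | gold | 20
E | red | 90

== RESULT ==
users.tag | users.kind | users.qty
E | green | 9
E | gold | 20
E | red | 90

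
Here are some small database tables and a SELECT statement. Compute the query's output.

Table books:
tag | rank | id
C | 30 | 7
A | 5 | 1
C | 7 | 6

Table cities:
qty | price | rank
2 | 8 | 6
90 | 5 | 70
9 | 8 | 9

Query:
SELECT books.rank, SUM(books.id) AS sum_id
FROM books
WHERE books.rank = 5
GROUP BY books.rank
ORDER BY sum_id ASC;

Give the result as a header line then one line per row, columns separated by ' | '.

After WHERE (1 rows):
books.tag | books.rank | books.id
A | 5 | 1
After GROUP BY (1 rows):
books.rank | sum_id
5 | 1
After ORDER BY (1 rows):
books.rank | sum_id
5 | 1

== RESULT ==
books.rank | sum_id
5 | 1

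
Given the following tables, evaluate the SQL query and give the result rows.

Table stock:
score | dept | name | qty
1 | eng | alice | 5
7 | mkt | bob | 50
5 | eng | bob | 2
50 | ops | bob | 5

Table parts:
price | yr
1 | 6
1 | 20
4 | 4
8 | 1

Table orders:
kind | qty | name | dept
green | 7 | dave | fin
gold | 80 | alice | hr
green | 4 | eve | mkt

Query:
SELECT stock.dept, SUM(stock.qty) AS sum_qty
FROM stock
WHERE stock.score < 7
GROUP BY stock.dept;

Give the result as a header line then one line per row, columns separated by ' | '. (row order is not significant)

== RESULT ==
stock.dept | sum_qty
eng | 7

Derivation:
After WHERE (2 rows):
stock.score | stock.dept | stock.name | stock.qty
1 | eng | alice | 5
5 | eng | bob | 2
After GROUP BY (1 rows):
stock.dept | sum_qty
eng | 7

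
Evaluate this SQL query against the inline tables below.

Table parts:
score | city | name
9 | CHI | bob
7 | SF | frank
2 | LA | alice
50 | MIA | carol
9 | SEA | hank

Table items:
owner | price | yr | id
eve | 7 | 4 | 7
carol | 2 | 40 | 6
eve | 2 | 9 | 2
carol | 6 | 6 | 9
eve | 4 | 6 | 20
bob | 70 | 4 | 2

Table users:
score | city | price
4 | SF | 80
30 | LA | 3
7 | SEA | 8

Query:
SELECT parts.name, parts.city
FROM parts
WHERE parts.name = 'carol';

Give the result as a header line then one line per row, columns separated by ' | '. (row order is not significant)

After WHERE (1 rows):
parts.score | parts.city | parts.name
50 | MIA | carol
After SELECT (1 rows):
parts.name | parts.city
carol | MIA

== RESULT ==
parts.name | parts.city
carol | MIA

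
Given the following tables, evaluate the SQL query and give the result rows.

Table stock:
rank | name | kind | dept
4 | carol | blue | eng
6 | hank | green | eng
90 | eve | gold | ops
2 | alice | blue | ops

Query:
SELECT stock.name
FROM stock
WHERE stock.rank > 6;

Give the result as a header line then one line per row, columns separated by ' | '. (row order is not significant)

After WHERE (1 rows):
stock.rank | stock.name | stock.kind | stock.dept
90 | eve | gold | ops
After SELECT (1 rows):
stock.name
eve

== RESULT ==
stock.name
eve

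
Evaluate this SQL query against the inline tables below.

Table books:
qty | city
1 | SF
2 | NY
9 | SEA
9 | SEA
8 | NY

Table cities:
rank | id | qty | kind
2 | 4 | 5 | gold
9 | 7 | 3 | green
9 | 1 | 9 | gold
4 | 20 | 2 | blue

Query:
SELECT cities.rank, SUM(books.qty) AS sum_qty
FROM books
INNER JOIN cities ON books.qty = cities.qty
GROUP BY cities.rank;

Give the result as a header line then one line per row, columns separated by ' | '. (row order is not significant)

== RESULT ==
cities.rank | sum_qty
4 | 2
9 | 18

Derivation:
After JOIN cities (3 rows):
books.qty | books.city | cities.rank | cities.id | cities.qty | cities.kind
2 | NY | 4 | 20 | 2 | blue
9 | SEA | 9 | 1 | 9 | gold
9 | SEA | 9 | 1 | 9 | gold
After GROUP BY (2 rows):
cities.rank | sum_qty
4 | 2
9 | 18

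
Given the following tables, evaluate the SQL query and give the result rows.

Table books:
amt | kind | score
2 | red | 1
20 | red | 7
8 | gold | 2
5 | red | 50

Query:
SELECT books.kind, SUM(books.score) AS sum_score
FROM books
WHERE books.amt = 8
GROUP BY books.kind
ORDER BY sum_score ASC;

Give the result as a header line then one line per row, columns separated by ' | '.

== RESULT ==
books.kind | sum_score
gold | 2

Derivation:
After WHERE (1 rows):
books.amt | books.kind | books.score
8 | gold | 2
After GROUP BY (1 rows):
books.kind | sum_score
gold | 2
After ORDER BY (1 rows):
books.kind | sum_score
gold | 2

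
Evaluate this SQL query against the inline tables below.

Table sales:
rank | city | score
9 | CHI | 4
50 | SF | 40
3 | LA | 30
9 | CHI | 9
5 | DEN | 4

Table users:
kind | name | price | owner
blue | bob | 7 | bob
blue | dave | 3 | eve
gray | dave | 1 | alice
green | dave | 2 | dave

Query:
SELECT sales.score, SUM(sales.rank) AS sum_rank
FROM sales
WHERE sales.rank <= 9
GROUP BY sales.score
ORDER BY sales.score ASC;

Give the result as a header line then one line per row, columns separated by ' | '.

After WHERE (4 rows):
sales.rank | sales.city | sales.score
9 | CHI | 4
3 | LA | 30
9 | CHI | 9
5 | DEN | 4
After GROUP BY (3 rows):
sales.score | sum_rank
4 | 14
30 | 3
9 | 9
After ORDER BY (3 rows):
sales.score | sum_rank
4 | 14
9 | 9
30 | 3

== RESULT ==
sales.score | sum_rank
4 | 14
9 | 9
30 | 3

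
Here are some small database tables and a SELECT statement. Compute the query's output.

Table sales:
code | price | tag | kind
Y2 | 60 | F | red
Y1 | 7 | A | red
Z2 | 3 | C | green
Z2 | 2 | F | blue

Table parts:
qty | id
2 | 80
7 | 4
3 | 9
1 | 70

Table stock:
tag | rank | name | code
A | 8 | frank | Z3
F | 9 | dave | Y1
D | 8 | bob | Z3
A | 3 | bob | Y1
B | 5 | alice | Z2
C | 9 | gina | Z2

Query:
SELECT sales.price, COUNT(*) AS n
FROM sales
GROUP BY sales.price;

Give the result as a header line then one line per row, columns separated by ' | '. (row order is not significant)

== RESULT ==
sales.price | n
60 | 1
7 | 1
3 | 1
2 | 1

Derivation:
After GROUP BY (4 rows):
sales.price | n
60 | 1
7 | 1
3 | 1
2 | 1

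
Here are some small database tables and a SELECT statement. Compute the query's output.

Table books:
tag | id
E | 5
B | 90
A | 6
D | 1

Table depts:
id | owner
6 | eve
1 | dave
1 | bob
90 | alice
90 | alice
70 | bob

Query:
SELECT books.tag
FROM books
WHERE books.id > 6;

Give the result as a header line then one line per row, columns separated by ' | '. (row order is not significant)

== RESULT ==
books.tag
B

Derivation:
After WHERE (1 rows):
books.tag | books.id
B | 90
After SELECT (1 rows):
books.tag
B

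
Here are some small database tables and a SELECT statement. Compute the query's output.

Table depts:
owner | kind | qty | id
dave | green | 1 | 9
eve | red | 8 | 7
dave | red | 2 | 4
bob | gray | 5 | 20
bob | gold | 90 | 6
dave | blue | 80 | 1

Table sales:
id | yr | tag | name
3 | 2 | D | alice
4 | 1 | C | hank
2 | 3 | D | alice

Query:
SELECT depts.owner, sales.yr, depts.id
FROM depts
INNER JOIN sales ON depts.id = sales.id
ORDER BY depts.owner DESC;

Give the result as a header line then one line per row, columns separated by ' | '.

== RESULT ==
depts.owner | sales.yr | depts.id
dave | 1 | 4

Derivation:
After JOIN sales (1 rows):
depts.owner | depts.kind | depts.qty | depts.id | sales.id | sales.yr | sales.tag | sales.name
dave | red | 2 | 4 | 4 | 1 | C | hank
After SELECT (1 rows):
depts.owner | sales.yr | depts.id
dave | 1 | 4
After ORDER BY (1 rows):
depts.owner | sales.yr | depts.id
dave | 1 | 4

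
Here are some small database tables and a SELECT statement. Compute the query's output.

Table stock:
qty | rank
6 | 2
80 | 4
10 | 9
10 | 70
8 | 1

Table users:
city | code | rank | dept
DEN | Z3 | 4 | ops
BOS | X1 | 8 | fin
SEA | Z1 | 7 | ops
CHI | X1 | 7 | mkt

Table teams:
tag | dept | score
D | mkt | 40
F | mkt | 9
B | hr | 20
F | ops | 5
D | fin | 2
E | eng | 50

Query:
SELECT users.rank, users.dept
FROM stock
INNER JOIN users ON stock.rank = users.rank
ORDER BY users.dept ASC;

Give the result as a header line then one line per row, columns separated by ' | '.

After JOIN users (1 rows):
stock.qty | stock.rank | users.city | users.code | users.rank | users.dept
80 | 4 | DEN | Z3 | 4 | ops
After SELECT (1 rows):
users.rank | users.dept
4 | ops
After ORDER BY (1 rows):
users.rank | users.dept
4 | ops

== RESULT ==
users.rank | users.dept
4 | ops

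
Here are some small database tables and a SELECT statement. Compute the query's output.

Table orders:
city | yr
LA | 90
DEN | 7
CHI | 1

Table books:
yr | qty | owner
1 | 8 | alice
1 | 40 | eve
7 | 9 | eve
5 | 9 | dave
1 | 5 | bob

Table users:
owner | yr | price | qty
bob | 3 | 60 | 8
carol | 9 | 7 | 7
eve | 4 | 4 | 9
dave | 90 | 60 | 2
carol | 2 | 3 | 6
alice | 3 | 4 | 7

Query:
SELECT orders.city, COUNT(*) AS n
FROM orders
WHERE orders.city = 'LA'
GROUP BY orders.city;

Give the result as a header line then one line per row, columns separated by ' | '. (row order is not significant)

== RESULT ==
orders.city | n
LA | 1

Derivation:
After WHERE (1 rows):
orders.city | orders.yr
LA | 90
After GROUP BY (1 rows):
orders.city | n
LA | 1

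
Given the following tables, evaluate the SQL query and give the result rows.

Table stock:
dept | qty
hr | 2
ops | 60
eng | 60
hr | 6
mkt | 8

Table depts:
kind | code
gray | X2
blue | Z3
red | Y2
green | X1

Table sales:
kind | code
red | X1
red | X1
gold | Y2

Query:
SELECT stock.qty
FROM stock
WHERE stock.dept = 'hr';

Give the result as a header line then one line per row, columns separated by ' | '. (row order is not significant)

After WHERE (2 rows):
stock.dept | stock.qty
hr | 2
hr | 6
After SELECT (2 rows):
stock.qty
2
6

== RESULT ==
stock.qty
2
6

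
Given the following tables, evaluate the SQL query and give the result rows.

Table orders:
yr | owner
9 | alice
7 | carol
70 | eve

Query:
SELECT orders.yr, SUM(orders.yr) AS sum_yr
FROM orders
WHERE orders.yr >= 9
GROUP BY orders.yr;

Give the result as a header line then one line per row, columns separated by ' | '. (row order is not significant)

After WHERE (2 rows):
orders.yr | orders.owner
9 | alice
70 | eve
After GROUP BY (2 rows):
orders.yr | sum_yr
9 | 9
70 | 70

== RESULT ==
orders.yr | sum_yr
9 | 9
70 | 70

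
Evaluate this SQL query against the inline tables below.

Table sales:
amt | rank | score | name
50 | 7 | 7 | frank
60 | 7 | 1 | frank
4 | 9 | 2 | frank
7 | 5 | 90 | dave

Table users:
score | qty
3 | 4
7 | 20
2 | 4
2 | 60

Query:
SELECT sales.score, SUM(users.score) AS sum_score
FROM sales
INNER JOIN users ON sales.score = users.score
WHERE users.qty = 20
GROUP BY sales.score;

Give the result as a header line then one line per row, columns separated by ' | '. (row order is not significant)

After JOIN users (3 rows):
sales.amt | sales.rank | sales.score | sales.name | users.score | users.qty
50 | 7 | 7 | frank | 7 | 20
4 | 9 | 2 | frank | 2 | 4
4 | 9 | 2 | frank | 2 | 60
After WHERE (1 rows):
sales.amt | sales.rank | sales.score | sales.name | users.score | users.qty
50 | 7 | 7 | frank | 7 | 20
After GROUP BY (1 rows):
sales.score | sum_score
7 | 7

== RESULT ==
sales.score | sum_score
7 | 7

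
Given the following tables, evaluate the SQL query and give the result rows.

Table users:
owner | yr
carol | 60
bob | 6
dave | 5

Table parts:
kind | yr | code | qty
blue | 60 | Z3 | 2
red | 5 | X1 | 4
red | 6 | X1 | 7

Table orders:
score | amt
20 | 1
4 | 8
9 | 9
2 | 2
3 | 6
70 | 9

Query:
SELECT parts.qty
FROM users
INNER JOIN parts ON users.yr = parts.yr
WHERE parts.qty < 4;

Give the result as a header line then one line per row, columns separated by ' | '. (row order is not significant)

== RESULT ==
parts.qty
2

Derivation:
After JOIN parts (3 rows):
users.owner | users.yr | parts.kind | parts.yr | parts.code | parts.qty
carol | 60 | blue | 60 | Z3 | 2
bob | 6 | red | 6 | X1 | 7
dave | 5 | red | 5 | X1 | 4
After WHERE (1 rows):
users.owner | users.yr | parts.kind | parts.yr | parts.code | parts.qty
carol | 60 | blue | 60 | Z3 | 2
After SELECT (1 rows):
parts.qty
2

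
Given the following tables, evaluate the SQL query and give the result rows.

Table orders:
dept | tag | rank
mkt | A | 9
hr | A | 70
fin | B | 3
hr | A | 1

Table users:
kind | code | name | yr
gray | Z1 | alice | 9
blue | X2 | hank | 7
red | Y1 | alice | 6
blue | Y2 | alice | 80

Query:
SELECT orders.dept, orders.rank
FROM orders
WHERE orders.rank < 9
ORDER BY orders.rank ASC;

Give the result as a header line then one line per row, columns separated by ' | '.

After WHERE (2 rows):
orders.dept | orders.tag | orders.rank
fin | B | 3
hr | A | 1
After SELECT (2 rows):
orders.dept | orders.rank
fin | 3
hr | 1
After ORDER BY (2 rows):
orders.dept | orders.rank
hr | 1
fin | 3

== RESULT ==
orders.dept | orders.rank
hr | 1
fin | 3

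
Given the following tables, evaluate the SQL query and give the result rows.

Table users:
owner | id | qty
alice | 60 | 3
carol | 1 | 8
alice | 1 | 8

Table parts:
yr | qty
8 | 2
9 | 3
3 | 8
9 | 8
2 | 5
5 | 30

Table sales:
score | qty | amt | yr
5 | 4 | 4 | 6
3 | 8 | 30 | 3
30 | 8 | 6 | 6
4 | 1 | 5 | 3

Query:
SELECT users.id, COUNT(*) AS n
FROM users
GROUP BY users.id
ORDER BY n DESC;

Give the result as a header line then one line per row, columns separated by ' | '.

After GROUP BY (2 rows):
users.id | n
60 | 1
1 | 2
After ORDER BY (2 rows):
users.id | n
1 | 2
60 | 1

== RESULT ==
users.id | n
1 | 2
60 | 1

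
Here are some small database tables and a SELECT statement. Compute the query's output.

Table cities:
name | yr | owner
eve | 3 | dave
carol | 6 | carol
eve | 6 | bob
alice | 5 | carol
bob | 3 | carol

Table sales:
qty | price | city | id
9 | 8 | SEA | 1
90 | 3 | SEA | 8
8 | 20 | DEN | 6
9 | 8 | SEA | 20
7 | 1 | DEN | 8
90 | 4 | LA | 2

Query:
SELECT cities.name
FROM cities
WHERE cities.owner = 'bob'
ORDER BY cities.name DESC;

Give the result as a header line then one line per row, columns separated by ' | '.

== RESULT ==
cities.name
eve

Derivation:
After WHERE (1 rows):
cities.name | cities.yr | cities.owner
eve | 6 | bob
After SELECT (1 rows):
cities.name
eve
After ORDER BY (1 rows):
cities.name
eve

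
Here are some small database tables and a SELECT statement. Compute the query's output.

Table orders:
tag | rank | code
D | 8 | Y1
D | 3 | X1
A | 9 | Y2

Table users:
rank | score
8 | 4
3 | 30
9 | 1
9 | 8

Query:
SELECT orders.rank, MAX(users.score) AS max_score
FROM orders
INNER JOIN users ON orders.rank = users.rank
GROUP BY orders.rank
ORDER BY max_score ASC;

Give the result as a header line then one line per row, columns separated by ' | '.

== RESULT ==
orders.rank | max_score
8 | 4
9 | 8
3 | 30

Derivation:
After JOIN users (4 rows):
orders.tag | orders.rank | orders.code | users.rank | users.score
D | 8 | Y1 | 8 | 4
D | 3 | X1 | 3 | 30
A | 9 | Y2 | 9 | 1
A | 9 | Y2 | 9 | 8
After GROUP BY (3 rows):
orders.rank | max_score
8 | 4
3 | 30
9 | 8
After ORDER BY (3 rows):
orders.rank | max_score
8 | 4
9 | 8
3 | 30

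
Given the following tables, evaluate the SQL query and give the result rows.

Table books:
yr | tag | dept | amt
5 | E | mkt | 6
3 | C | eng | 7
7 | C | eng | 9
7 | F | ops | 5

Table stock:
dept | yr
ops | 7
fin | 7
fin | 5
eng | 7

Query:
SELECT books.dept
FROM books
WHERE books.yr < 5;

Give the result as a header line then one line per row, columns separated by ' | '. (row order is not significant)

After WHERE (1 rows):
books.yr | books.tag | books.dept | books.amt
3 | C | eng | 7
After SELECT (1 rows):
books.dept
eng

== RESULT ==
books.dept
eng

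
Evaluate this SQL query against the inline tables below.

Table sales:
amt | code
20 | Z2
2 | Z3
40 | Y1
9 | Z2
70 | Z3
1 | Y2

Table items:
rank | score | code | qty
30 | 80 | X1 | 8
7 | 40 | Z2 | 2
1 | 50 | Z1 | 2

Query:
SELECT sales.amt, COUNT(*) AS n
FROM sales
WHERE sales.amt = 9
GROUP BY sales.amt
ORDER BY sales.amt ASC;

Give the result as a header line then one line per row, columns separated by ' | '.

After WHERE (1 rows):
sales.amt | sales.code
9 | Z2
After GROUP BY (1 rows):
sales.amt | n
9 | 1
After ORDER BY (1 rows):
sales.amt | n
9 | 1

== RESULT ==
sales.amt | n
9 | 1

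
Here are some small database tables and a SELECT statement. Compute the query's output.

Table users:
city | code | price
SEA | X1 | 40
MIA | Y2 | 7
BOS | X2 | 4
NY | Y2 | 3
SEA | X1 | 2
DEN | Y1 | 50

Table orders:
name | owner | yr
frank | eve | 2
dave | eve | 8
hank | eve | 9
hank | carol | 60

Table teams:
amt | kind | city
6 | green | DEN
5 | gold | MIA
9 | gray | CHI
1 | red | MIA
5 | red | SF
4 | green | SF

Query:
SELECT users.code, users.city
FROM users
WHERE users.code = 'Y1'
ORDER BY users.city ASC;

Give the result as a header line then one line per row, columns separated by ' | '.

After WHERE (1 rows):
users.city | users.code | users.price
DEN | Y1 | 50
After SELECT (1 rows):
users.code | users.city
Y1 | DEN
After ORDER BY (1 rows):
users.code | users.city
Y1 | DEN

== RESULT ==
users.code | users.city
Y1 | DEN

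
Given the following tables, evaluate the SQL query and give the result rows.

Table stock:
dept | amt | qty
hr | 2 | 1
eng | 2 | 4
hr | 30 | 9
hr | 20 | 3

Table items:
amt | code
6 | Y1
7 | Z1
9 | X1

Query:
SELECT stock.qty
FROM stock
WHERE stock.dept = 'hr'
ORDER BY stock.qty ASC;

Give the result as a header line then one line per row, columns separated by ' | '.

After WHERE (3 rows):
stock.dept | stock.amt | stock.qty
hr | 2 | 1
hr | 30 | 9
hr | 20 | 3
After SELECT (3 rows):
stock.qty
1
9
3
After ORDER BY (3 rows):
stock.qty
1
3
9

== RESULT ==
stock.qty
1
3
9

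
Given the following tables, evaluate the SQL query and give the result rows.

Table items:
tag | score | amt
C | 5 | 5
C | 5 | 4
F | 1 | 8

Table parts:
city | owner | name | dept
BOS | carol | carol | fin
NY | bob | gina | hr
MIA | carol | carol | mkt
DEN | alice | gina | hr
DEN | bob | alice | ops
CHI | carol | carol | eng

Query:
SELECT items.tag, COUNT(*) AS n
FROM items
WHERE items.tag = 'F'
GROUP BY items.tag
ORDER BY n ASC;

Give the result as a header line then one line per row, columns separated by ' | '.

== RESULT ==
items.tag | n
F | 1

Derivation:
After WHERE (1 rows):
items.tag | items.score | items.amt
F | 1 | 8
After GROUP BY (1 rows):
items.tag | n
F | 1
After ORDER BY (1 rows):
items.tag | n
F | 1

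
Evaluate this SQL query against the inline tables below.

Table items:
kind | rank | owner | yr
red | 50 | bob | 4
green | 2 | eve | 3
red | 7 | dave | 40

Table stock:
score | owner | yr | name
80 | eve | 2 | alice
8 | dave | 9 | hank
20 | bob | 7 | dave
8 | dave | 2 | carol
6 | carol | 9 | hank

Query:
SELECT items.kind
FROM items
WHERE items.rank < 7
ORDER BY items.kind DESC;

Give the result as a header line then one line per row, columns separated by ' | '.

After WHERE (1 rows):
items.kind | items.rank | items.owner | items.yr
green | 2 | eve | 3
After SELECT (1 rows):
items.kind
green
After ORDER BY (1 rows):
items.kind
green

== RESULT ==
items.kind
green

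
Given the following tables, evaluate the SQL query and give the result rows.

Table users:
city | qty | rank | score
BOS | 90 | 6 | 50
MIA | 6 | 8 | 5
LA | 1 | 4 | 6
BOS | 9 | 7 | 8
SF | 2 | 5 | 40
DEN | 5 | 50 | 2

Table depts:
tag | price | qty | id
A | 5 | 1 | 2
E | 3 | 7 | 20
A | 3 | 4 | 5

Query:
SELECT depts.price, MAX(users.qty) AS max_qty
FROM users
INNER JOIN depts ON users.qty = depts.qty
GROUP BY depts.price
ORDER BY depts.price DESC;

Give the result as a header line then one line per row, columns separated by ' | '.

== RESULT ==
depts.price | max_qty
5 | 1

Derivation:
After JOIN depts (1 rows):
users.city | users.qty | users.rank | users.score | depts.tag | depts.price | depts.qty | depts.id
LA | 1 | 4 | 6 | A | 5 | 1 | 2
After GROUP BY (1 rows):
depts.price | max_qty
5 | 1
After ORDER BY (1 rows):
depts.price | max_qty
5 | 1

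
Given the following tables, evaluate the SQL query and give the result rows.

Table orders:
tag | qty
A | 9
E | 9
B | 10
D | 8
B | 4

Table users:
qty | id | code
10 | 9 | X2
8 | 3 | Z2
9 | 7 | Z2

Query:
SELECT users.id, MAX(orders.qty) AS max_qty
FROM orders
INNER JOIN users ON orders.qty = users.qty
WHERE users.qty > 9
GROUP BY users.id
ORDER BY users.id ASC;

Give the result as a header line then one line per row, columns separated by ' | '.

== RESULT ==
users.id | max_qty
9 | 10

Derivation:
After JOIN users (4 rows):
orders.tag | orders.qty | users.qty | users.id | users.code
A | 9 | 9 | 7 | Z2
E | 9 | 9 | 7 | Z2
B | 10 | 10 | 9 | X2
D | 8 | 8 | 3 | Z2
After WHERE (1 rows):
orders.tag | orders.qty | users.qty | users.id | users.code
B | 10 | 10 | 9 | X2
After GROUP BY (1 rows):
users.id | max_qty
9 | 10
After ORDER BY (1 rows):
users.id | max_qty
9 | 10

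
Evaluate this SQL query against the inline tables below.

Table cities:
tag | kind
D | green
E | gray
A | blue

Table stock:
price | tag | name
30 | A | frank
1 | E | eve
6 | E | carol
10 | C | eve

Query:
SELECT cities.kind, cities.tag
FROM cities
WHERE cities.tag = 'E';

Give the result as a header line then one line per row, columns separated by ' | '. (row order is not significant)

== RESULT ==
cities.kind | cities.tag
gray | E

Derivation:
After WHERE (1 rows):
cities.tag | cities.kind
E | gray
After SELECT (1 rows):
cities.kind | cities.tag
gray | E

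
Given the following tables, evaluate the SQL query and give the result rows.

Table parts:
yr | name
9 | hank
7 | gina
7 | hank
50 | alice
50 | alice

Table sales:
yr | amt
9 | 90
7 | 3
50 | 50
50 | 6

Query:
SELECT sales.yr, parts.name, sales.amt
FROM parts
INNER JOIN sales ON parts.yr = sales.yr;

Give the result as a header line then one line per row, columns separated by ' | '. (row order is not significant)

== RESULT ==
sales.yr | parts.name | sales.amt
9 | hank | 90
7 | gina | 3
7 | hank | 3
50 | alice | 50
50 | alice | 6
50 | alice | 50
50 | alice | 6

Derivation:
After JOIN sales (7 rows):
parts.yr | parts.name | sales.yr | sales.amt
9 | hank | 9 | 90
7 | gina | 7 | 3
7 | hank | 7 | 3
50 | alice | 50 | 50
50 | alice | 50 | 6
50 | alice | 50 | 50
50 | alice | 50 | 6
After SELECT (7 rows):
sales.yr | parts.name | sales.amt
9 | hank | 90
7 | gina | 3
7 | hank | 3
50 | alice | 50
50 | alice | 6
50 | alice | 50
50 | alice | 6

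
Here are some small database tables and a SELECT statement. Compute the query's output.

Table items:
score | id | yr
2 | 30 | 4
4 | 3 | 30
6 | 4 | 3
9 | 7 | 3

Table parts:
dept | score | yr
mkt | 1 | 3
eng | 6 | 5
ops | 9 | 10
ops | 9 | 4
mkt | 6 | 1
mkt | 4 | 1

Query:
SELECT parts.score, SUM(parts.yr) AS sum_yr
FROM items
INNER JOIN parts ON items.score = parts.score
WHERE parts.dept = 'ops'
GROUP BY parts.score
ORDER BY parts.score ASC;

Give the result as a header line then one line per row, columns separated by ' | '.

After JOIN parts (5 rows):
items.score | items.id | items.yr | parts.dept | parts.score | parts.yr
4 | 3 | 30 | mkt | 4 | 1
6 | 4 | 3 | eng | 6 | 5
6 | 4 | 3 | mkt | 6 | 1
9 | 7 | 3 | ops | 9 | 10
9 | 7 | 3 | ops | 9 | 4
After WHERE (2 rows):
items.score | items.id | items.yr | parts.dept | parts.score | parts.yr
9 | 7 | 3 | ops | 9 | 10
9 | 7 | 3 | ops | 9 | 4
After GROUP BY (1 rows):
parts.score | sum_yr
9 | 14
After ORDER BY (1 rows):
parts.score | sum_yr
9 | 14

== RESULT ==
parts.score | sum_yr
9 | 14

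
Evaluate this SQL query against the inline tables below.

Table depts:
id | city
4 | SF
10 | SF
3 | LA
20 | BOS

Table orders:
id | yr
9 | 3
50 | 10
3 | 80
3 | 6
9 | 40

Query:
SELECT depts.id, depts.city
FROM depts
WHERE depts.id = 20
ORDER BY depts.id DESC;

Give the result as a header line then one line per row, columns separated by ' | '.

== RESULT ==
depts.id | depts.city
20 | BOS

Derivation:
After WHERE (1 rows):
depts.id | depts.city
20 | BOS
After SELECT (1 rows):
depts.id | depts.city
20 | BOS
After ORDER BY (1 rows):
depts.id | depts.city
20 | BOS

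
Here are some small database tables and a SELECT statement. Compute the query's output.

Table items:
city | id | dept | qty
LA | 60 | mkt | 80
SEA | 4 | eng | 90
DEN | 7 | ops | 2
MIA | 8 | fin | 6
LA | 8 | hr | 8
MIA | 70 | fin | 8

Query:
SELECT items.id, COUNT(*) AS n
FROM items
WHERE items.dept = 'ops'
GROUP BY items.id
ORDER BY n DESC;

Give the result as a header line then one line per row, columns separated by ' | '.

After WHERE (1 rows):
items.city | items.id | items.dept | items.qty
DEN | 7 | ops | 2
After GROUP BY (1 rows):
items.id | n
7 | 1
After ORDER BY (1 rows):
items.id | n
7 | 1

== RESULT ==
items.id | n
7 | 1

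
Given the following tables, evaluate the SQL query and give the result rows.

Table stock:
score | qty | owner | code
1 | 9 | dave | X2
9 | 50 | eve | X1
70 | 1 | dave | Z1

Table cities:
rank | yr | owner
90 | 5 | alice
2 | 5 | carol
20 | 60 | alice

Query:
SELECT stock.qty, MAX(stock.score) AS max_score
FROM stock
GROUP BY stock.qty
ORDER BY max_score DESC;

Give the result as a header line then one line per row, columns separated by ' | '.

After GROUP BY (3 rows):
stock.qty | max_score
9 | 1
50 | 9
1 | 70
After ORDER BY (3 rows):
stock.qty | max_score
1 | 70
50 | 9
9 | 1

== RESULT ==
stock.qty | max_score
1 | 70
50 | 9
9 | 1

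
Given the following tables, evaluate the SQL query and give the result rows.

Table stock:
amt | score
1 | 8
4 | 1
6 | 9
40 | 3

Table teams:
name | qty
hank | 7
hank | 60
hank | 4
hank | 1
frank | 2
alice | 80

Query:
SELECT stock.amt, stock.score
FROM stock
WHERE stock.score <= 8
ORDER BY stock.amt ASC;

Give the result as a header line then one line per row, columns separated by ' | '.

After WHERE (3 rows):
stock.amt | stock.score
1 | 8
4 | 1
40 | 3
After SELECT (3 rows):
stock.amt | stock.score
1 | 8
4 | 1
40 | 3
After ORDER BY (3 rows):
stock.amt | stock.score
1 | 8
4 | 1
40 | 3

== RESULT ==
stock.amt | stock.score
1 | 8
4 | 1
40 | 3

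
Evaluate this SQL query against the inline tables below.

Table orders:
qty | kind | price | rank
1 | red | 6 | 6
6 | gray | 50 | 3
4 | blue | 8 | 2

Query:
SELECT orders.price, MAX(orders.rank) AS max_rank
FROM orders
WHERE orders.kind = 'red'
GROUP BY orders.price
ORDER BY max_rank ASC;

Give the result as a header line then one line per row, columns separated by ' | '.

== RESULT ==
orders.price | max_rank
6 | 6

Derivation:
After WHERE (1 rows):
orders.qty | orders.kind | orders.price | orders.rank
1 | red | 6 | 6
After GROUP BY (1 rows):
orders.price | max_rank
6 | 6
After ORDER BY (1 rows):
orders.price | max_rank
6 | 6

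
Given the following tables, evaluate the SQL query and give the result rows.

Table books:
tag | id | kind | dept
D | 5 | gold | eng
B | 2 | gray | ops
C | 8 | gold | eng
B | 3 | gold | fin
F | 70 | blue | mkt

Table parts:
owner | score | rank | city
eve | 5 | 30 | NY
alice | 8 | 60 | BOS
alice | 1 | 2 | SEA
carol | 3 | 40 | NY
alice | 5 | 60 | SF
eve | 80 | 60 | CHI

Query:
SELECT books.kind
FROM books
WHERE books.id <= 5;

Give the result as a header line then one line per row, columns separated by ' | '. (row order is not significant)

== RESULT ==
books.kind
gold
gray
gold

Derivation:
After WHERE (3 rows):
books.tag | books.id | books.kind | books.dept
D | 5 | gold | eng
B | 2 | gray | ops
B | 3 | gold | fin
After SELECT (3 rows):
books.kind
gold
gray
gold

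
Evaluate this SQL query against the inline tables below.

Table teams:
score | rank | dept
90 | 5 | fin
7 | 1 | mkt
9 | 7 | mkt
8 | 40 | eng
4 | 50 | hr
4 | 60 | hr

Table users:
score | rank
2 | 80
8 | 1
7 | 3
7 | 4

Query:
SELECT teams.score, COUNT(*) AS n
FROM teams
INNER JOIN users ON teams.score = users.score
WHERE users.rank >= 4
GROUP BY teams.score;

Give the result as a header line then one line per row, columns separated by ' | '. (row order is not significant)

After JOIN users (3 rows):
teams.score | teams.rank | teams.dept | users.score | users.rank
7 | 1 | mkt | 7 | 3
7 | 1 | mkt | 7 | 4
8 | 40 | eng | 8 | 1
After WHERE (1 rows):
teams.score | teams.rank | teams.dept | users.score | users.rank
7 | 1 | mkt | 7 | 4
After GROUP BY (1 rows):
teams.score | n
7 | 1

== RESULT ==
teams.score | n
7 | 1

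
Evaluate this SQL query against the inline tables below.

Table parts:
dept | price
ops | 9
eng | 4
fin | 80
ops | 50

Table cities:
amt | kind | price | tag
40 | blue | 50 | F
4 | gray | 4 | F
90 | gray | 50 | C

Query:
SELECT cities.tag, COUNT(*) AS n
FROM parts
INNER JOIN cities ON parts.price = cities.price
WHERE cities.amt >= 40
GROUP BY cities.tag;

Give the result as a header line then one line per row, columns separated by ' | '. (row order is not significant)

After JOIN cities (3 rows):
parts.dept | parts.price | cities.amt | cities.kind | cities.price | cities.tag
eng | 4 | 4 | gray | 4 | F
ops | 50 | 40 | blue | 50 | F
ops | 50 | 90 | gray | 50 | C
After WHERE (2 rows):
parts.dept | parts.price | cities.amt | cities.kind | cities.price | cities.tag
ops | 50 | 40 | blue | 50 | F
ops | 50 | 90 | gray | 50 | C
After GROUP BY (2 rows):
cities.tag | n
F | 1
C | 1

== RESULT ==
cities.tag | n
F | 1
C | 1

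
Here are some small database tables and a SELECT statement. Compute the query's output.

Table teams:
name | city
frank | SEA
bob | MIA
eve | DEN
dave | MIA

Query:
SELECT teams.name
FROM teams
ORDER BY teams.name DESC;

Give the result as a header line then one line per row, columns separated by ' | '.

After SELECT (4 rows):
teams.name
frank
bob
eve
dave
After ORDER BY (4 rows):
teams.name
frank
eve
dave
bob

== RESULT ==
teams.name
frank
eve
dave
bob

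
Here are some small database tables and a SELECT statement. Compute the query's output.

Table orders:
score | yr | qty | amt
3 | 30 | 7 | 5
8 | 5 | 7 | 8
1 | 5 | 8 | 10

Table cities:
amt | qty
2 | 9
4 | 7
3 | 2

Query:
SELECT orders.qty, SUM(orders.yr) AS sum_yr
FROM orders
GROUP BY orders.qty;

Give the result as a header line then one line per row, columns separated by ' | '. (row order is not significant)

== RESULT ==
orders.qty | sum_yr
7 | 35
8 | 5

Derivation:
After GROUP BY (2 rows):
orders.qty | sum_yr
7 | 35
8 | 5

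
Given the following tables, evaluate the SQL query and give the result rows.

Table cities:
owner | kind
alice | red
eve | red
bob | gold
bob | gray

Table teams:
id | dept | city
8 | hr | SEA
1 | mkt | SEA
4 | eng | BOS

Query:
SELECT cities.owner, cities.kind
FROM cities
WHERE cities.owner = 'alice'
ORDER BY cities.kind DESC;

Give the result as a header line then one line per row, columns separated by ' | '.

After WHERE (1 rows):
cities.owner | cities.kind
alice | red
After SELECT (1 rows):
cities.owner | cities.kind
alice | red
After ORDER BY (1 rows):
cities.owner | cities.kind
alice | red

== RESULT ==
cities.owner | cities.kind
alice | red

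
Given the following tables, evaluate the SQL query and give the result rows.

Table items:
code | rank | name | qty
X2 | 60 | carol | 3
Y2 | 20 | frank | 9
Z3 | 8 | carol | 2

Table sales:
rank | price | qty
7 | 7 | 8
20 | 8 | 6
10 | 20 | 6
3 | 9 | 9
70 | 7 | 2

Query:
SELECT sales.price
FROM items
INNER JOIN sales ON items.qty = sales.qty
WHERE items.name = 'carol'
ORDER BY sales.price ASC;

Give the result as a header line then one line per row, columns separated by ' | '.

== RESULT ==
sales.price
7

Derivation:
After JOIN sales (2 rows):
items.code | items.rank | items.name | items.qty | sales.rank | sales.price | sales.qty
Y2 | 20 | frank | 9 | 3 | 9 | 9
Z3 | 8 | carol | 2 | 70 | 7 | 2
After WHERE (1 rows):
items.code | items.rank | items.name | items.qty | sales.rank | sales.price | sales.qty
Z3 | 8 | carol | 2 | 70 | 7 | 2
After SELECT (1 rows):
sales.price
7
After ORDER BY (1 rows):
sales.price
7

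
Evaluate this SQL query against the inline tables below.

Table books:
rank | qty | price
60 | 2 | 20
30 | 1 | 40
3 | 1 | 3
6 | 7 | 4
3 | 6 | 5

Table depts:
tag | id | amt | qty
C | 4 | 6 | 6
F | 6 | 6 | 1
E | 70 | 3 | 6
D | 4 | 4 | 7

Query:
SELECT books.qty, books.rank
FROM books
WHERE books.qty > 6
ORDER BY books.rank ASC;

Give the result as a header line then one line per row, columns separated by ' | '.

== RESULT ==
books.qty | books.rank
7 | 6

Derivation:
After WHERE (1 rows):
books.rank | books.qty | books.price
6 | 7 | 4
After SELECT (1 rows):
books.qty | books.rank
7 | 6
After ORDER BY (1 rows):
books.qty | books.rank
7 | 6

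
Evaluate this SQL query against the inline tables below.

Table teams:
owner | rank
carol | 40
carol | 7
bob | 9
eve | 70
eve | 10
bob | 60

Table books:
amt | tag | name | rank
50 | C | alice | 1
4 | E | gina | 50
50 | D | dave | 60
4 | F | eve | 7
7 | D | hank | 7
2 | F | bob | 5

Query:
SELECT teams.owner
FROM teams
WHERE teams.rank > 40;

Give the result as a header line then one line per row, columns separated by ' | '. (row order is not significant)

== RESULT ==
teams.owner
eve
bob

Derivation:
After WHERE (2 rows):
teams.owner | teams.rank
eve | 70
bob | 60
After SELECT (2 rows):
teams.owner
eve
bob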